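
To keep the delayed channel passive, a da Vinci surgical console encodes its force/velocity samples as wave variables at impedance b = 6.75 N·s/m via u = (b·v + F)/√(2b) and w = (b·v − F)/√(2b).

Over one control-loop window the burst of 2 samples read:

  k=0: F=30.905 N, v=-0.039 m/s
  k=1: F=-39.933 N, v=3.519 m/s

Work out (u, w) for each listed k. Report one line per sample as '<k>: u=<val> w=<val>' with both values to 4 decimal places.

k=0: b·v=6.75×(-0.039)=-0.2632; √(2b)=3.6742; u=(-0.2632+30.905)/3.6742=8.3396, w=(-0.2632−30.905)/3.6742=-8.4829
k=1: b·v=6.75×3.519=23.7533; √(2b)=3.6742; u=(23.7533+(-39.933))/3.6742=-4.4036, w=(23.7533−(-39.933))/3.6742=17.3332

0: u=8.3396 w=-8.4829
1: u=-4.4036 w=17.3332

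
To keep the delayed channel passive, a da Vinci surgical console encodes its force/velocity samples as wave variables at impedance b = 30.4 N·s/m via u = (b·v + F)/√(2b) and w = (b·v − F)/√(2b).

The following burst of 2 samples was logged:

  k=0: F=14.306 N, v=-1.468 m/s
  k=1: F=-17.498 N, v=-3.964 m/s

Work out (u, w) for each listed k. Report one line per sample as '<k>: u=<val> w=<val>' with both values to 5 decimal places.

k=0: b·v=30.4×(-1.468)=-44.62720; √(2b)=7.79744; u=(-44.62720+14.306)/7.79744=-3.88861, w=(-44.62720−14.306)/7.79744=-7.55802
k=1: b·v=30.4×(-3.964)=-120.50560; √(2b)=7.79744; u=(-120.50560+(-17.498))/7.79744=-17.69859, w=(-120.50560−(-17.498))/7.79744=-13.21045

0: u=-3.88861 w=-7.55802
1: u=-17.69859 w=-13.21045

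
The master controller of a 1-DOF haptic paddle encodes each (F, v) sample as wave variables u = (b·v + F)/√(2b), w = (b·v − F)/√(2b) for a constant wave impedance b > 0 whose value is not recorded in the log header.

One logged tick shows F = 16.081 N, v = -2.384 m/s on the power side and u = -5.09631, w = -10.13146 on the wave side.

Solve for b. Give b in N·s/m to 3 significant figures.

u + w = -15.22777;  u + w = √(2b)·v, so √(2b) = -15.22777/(-2.384) = 6.38749.
b = (√(2b))²/2 = 40.80000/2 = 20.40000.
(Check via u − w = 2F/√(2b): u − w = 5.03515, 2F/√(2b) = 5.03516.)

b = 20.4 N·s/m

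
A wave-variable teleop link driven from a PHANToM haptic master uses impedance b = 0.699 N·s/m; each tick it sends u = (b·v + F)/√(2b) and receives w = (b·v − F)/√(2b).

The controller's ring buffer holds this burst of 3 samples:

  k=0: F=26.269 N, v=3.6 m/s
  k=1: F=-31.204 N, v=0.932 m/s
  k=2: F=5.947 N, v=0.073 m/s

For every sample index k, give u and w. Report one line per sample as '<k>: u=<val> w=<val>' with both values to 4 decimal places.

k=0: b·v=0.699×3.6=2.5164; √(2b)=1.1824; u=(2.5164+26.269)/1.1824=24.3455, w=(2.5164−26.269)/1.1824=-20.0890
k=1: b·v=0.699×0.932=0.6515; √(2b)=1.1824; u=(0.6515+(-31.204))/1.1824=-25.8401, w=(0.6515−(-31.204))/1.1824=26.9420
k=2: b·v=0.699×0.073=0.0510; √(2b)=1.1824; u=(0.0510+5.947)/1.1824=5.0729, w=(0.0510−5.947)/1.1824=-4.9866

0: u=24.3455 w=-20.0890
1: u=-25.8401 w=26.9420
2: u=5.0729 w=-4.9866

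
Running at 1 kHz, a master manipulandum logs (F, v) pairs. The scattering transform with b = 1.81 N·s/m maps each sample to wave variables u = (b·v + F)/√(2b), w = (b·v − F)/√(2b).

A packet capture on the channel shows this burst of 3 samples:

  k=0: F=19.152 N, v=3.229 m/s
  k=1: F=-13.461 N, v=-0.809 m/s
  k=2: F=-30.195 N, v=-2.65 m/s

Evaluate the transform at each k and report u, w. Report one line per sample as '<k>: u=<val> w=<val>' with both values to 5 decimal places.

0: u=13.13786 w=-6.99427
1: u=-7.84456 w=6.30533
2: u=-18.39112 w=13.34916

k=0: b·v=1.81×3.229=5.84449; √(2b)=1.90263; u=(5.84449+19.152)/1.90263=13.13786, w=(5.84449−19.152)/1.90263=-6.99427
k=1: b·v=1.81×(-0.809)=-1.46429; √(2b)=1.90263; u=(-1.46429+(-13.461))/1.90263=-7.84456, w=(-1.46429−(-13.461))/1.90263=6.30533
k=2: b·v=1.81×(-2.65)=-4.79650; √(2b)=1.90263; u=(-4.79650+(-30.195))/1.90263=-18.39112, w=(-4.79650−(-30.195))/1.90263=13.34916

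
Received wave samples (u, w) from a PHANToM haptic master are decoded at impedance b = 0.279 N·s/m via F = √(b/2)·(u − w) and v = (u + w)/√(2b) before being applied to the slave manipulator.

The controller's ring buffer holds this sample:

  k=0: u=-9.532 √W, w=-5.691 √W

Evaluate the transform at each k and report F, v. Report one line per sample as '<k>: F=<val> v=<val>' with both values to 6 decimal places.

0: F=-1.434602 v=-20.379013

k=0: u−w=-3.841000, u+w=-15.223000; √(b/2)=0.373497, √(2b)=0.746994; F=0.373497×(-3.841)=-1.434602, v=-15.223000/0.746994=-20.379013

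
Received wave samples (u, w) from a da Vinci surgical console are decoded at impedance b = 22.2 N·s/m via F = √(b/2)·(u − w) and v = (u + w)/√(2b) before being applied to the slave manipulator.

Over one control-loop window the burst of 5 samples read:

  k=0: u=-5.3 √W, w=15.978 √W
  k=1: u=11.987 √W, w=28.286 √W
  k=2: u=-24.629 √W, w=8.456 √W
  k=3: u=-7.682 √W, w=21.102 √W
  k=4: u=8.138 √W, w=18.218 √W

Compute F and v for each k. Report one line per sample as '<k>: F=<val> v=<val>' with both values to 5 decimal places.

k=0: u−w=-21.27800, u+w=10.67800; √(b/2)=3.33167, √(2b)=6.66333; F=3.33167×(-21.278)=-70.89119, v=10.67800/6.66333=1.60250
k=1: u−w=-16.29900, u+w=40.27300; √(b/2)=3.33167, √(2b)=6.66333; F=3.33167×(-16.299)=-54.30283, v=40.27300/6.66333=6.04397
k=2: u−w=-33.08500, u+w=-16.17300; √(b/2)=3.33167, √(2b)=6.66333; F=3.33167×(-33.085)=-110.22818, v=-16.17300/6.66333=-2.42716
k=3: u−w=-28.78400, u+w=13.42000; √(b/2)=3.33167, √(2b)=6.66333; F=3.33167×(-28.784)=-95.89868, v=13.42000/6.66333=2.01401
k=4: u−w=-10.08000, u+w=26.35600; √(b/2)=3.33167, √(2b)=6.66333; F=3.33167×(-10.08)=-33.58320, v=26.35600/6.66333=3.95538

0: F=-70.89119 v=1.60250
1: F=-54.30283 v=6.04397
2: F=-110.22818 v=-2.42716
3: F=-95.89868 v=2.01401
4: F=-33.58320 v=3.95538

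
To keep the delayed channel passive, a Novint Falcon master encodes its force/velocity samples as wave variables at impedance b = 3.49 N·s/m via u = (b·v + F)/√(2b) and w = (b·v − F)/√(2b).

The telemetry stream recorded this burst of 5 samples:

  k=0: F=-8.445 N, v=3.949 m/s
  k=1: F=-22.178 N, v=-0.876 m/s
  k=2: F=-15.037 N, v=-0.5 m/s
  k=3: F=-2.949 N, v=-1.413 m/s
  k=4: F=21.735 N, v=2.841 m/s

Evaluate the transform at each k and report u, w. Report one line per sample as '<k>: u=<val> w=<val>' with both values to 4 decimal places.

0: u=2.0201 w=8.4130
1: u=-9.5517 w=7.2373
2: u=-6.3521 w=5.0311
3: u=-2.9828 w=-0.7503
4: u=11.9797 w=-4.4739

k=0: b·v=3.49×3.949=13.7820; √(2b)=2.6420; u=(13.7820+(-8.445))/2.6420=2.0201, w=(13.7820−(-8.445))/2.6420=8.4130
k=1: b·v=3.49×(-0.876)=-3.0572; √(2b)=2.6420; u=(-3.0572+(-22.178))/2.6420=-9.5517, w=(-3.0572−(-22.178))/2.6420=7.2373
k=2: b·v=3.49×(-0.5)=-1.7450; √(2b)=2.6420; u=(-1.7450+(-15.037))/2.6420=-6.3521, w=(-1.7450−(-15.037))/2.6420=5.0311
k=3: b·v=3.49×(-1.413)=-4.9314; √(2b)=2.6420; u=(-4.9314+(-2.949))/2.6420=-2.9828, w=(-4.9314−(-2.949))/2.6420=-0.7503
k=4: b·v=3.49×2.841=9.9151; √(2b)=2.6420; u=(9.9151+21.735)/2.6420=11.9797, w=(9.9151−21.735)/2.6420=-4.4739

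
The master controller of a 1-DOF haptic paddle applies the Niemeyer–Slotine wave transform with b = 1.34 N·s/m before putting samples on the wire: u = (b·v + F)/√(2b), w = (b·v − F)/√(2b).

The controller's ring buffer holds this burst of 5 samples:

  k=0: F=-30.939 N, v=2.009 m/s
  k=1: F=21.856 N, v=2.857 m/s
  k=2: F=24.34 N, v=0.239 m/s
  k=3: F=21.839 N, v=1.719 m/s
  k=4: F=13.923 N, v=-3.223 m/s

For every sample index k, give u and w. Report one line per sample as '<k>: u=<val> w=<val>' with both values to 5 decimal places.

k=0: b·v=1.34×2.009=2.69206; √(2b)=1.63707; u=(2.69206+(-30.939))/1.63707=-17.25456, w=(2.69206−(-30.939))/1.63707=20.54344
k=1: b·v=1.34×2.857=3.82838; √(2b)=1.63707; u=(3.82838+21.856)/1.63707=15.68923, w=(3.82838−21.856)/1.63707=-11.01212
k=2: b·v=1.34×0.239=0.32026; √(2b)=1.63707; u=(0.32026+24.34)/1.63707=15.06365, w=(0.32026−24.34)/1.63707=-14.67239
k=3: b·v=1.34×1.719=2.30346; √(2b)=1.63707; u=(2.30346+21.839)/1.63707=14.74735, w=(2.30346−21.839)/1.63707=-11.93323
k=4: b·v=1.34×(-3.223)=-4.31882; √(2b)=1.63707; u=(-4.31882+13.923)/1.63707=5.86669, w=(-4.31882−13.923)/1.63707=-11.14297

0: u=-17.25456 w=20.54344
1: u=15.68923 w=-11.01212
2: u=15.06365 w=-14.67239
3: u=14.74735 w=-11.93323
4: u=5.86669 w=-11.14297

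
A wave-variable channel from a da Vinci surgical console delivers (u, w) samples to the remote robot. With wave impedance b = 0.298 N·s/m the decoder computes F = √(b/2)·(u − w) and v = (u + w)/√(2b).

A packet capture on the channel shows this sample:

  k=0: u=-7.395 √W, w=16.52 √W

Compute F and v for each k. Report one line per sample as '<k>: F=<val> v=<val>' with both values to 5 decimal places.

0: F=-9.23131 v=11.81979

k=0: u−w=-23.91500, u+w=9.12500; √(b/2)=0.38601, √(2b)=0.77201; F=0.38601×(-23.915)=-9.23131, v=9.12500/0.77201=11.81979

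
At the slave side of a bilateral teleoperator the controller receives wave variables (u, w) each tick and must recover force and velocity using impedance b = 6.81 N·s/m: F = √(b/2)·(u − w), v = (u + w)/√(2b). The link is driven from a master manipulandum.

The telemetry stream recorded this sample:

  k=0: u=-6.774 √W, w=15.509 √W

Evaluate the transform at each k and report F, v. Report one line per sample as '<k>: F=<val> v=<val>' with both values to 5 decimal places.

k=0: u−w=-22.28300, u+w=8.73500; √(b/2)=1.84526, √(2b)=3.69053; F=1.84526×(-22.283)=-41.11802, v=8.73500/3.69053=2.36687

0: F=-41.11802 v=2.36687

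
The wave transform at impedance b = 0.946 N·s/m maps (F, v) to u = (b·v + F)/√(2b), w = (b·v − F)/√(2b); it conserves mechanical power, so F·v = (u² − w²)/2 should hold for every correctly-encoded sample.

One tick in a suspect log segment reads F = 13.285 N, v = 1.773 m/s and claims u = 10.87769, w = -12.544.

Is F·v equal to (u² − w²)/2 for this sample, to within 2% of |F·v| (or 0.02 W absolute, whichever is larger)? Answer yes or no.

F·v = 13.285×1.773 = 23.55430 W.
(u² − w²)/2 = (118.32414 − 157.35194)/2 = -19.51390 W.
|Δ| = 43.06820;  2% of max(1, |F·v|) = 0.47109.

no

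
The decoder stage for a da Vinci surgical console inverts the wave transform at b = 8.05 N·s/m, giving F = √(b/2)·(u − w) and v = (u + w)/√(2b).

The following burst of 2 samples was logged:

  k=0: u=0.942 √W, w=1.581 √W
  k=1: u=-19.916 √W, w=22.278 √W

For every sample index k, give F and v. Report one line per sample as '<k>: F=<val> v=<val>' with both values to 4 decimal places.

k=0: u−w=-0.6390, u+w=2.5230; √(b/2)=2.0062, √(2b)=4.0125; F=2.0062×(-0.639)=-1.2820, v=2.5230/4.0125=0.6288
k=1: u−w=-42.1940, u+w=2.3620; √(b/2)=2.0062, √(2b)=4.0125; F=2.0062×(-42.194)=-84.6513, v=2.3620/4.0125=0.5887

0: F=-1.2820 v=0.6288
1: F=-84.6513 v=0.5887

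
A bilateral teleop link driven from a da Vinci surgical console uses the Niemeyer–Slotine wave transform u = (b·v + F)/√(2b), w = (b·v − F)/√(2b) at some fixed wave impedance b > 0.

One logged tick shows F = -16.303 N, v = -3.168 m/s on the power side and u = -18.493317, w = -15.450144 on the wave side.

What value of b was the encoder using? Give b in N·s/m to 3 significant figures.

b = 57.4 N·s/m

u + w = -33.943461;  u + w = √(2b)·v, so √(2b) = -33.943461/(-3.168) = 10.714476.
b = (√(2b))²/2 = 114.800003/2 = 57.400001.
(Check via u − w = 2F/√(2b): u − w = -3.043173, 2F/√(2b) = -3.043173.)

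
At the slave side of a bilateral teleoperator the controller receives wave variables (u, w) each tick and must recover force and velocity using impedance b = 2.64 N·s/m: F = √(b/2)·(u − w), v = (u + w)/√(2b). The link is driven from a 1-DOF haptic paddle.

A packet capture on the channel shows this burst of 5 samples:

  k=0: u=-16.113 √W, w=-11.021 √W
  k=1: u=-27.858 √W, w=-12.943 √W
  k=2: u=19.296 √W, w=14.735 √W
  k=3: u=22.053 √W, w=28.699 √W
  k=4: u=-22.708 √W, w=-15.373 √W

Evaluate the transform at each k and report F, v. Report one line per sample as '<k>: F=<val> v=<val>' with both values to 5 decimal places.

0: F=-5.85026 v=-11.80856
1: F=-17.13603 v=-17.75636
2: F=5.24019 v=14.81009
3: F=-7.63567 v=22.08697
4: F=-8.42727 v=-16.57263

k=0: u−w=-5.09200, u+w=-27.13400; √(b/2)=1.14891, √(2b)=2.29783; F=1.14891×(-5.092)=-5.85026, v=-27.13400/2.29783=-11.80856
k=1: u−w=-14.91500, u+w=-40.80100; √(b/2)=1.14891, √(2b)=2.29783; F=1.14891×(-14.915)=-17.13603, v=-40.80100/2.29783=-17.75636
k=2: u−w=4.56100, u+w=34.03100; √(b/2)=1.14891, √(2b)=2.29783; F=1.14891×4.561=5.24019, v=34.03100/2.29783=14.81009
k=3: u−w=-6.64600, u+w=50.75200; √(b/2)=1.14891, √(2b)=2.29783; F=1.14891×(-6.646)=-7.63567, v=50.75200/2.29783=22.08697
k=4: u−w=-7.33500, u+w=-38.08100; √(b/2)=1.14891, √(2b)=2.29783; F=1.14891×(-7.335)=-8.42727, v=-38.08100/2.29783=-16.57263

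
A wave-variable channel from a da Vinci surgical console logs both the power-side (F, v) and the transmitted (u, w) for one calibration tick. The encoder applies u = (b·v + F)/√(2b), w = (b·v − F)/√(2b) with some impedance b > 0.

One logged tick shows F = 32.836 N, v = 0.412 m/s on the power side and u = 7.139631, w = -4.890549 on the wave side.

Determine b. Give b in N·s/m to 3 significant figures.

u + w = 2.249082;  u + w = √(2b)·v, so √(2b) = 2.249082/0.412 = 5.458937.
b = (√(2b))²/2 = 29.799992/2 = 14.899996.
(Check via u − w = 2F/√(2b): u − w = 12.030180, 2F/√(2b) = 12.030181.)

b = 14.9 N·s/m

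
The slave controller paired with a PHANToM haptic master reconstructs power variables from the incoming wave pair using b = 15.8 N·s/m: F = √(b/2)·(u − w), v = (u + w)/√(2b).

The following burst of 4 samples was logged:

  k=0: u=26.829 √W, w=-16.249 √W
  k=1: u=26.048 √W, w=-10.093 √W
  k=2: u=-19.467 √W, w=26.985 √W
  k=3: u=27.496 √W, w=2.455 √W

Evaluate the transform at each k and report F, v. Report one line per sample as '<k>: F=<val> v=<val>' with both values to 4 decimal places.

k=0: u−w=43.0780, u+w=10.5800; √(b/2)=2.8107, √(2b)=5.6214; F=2.8107×43.078=121.0791, v=10.5800/5.6214=1.8821
k=1: u−w=36.1410, u+w=15.9550; √(b/2)=2.8107, √(2b)=5.6214; F=2.8107×36.141=101.5813, v=15.9550/5.6214=2.8383
k=2: u−w=-46.4520, u+w=7.5180; √(b/2)=2.8107, √(2b)=5.6214; F=2.8107×(-46.452)=-130.5624, v=7.5180/5.6214=1.3374
k=3: u−w=25.0410, u+w=29.9510; √(b/2)=2.8107, √(2b)=5.6214; F=2.8107×25.041=70.3826, v=29.9510/5.6214=5.3280

0: F=121.0791 v=1.8821
1: F=101.5813 v=2.8383
2: F=-130.5624 v=1.3374
3: F=70.3826 v=5.3280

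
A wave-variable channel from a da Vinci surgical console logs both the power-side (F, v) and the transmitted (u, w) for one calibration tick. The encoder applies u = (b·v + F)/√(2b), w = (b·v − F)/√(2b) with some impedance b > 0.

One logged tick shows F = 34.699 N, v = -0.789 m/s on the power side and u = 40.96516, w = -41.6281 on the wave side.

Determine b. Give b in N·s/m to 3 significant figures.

u + w = -0.6629;  u + w = √(2b)·v, so √(2b) = -0.6629/(-0.789) = 0.8402.
b = (√(2b))²/2 = 0.7060/2 = 0.3530.
(Check via u − w = 2F/√(2b): u − w = 82.5933, 2F/√(2b) = 82.5942.)

b = 0.353 N·s/m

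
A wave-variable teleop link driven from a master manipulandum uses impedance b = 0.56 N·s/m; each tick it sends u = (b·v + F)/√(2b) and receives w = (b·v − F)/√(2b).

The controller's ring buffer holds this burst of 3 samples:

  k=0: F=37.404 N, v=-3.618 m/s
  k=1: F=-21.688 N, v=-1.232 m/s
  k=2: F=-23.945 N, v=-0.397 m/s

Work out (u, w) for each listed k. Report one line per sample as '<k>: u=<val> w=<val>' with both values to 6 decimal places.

0: u=33.428992 w=-37.257924
1: u=-21.145147 w=19.841321
2: u=-22.835971 w=22.415826

k=0: b·v=0.56×(-3.618)=-2.026080; √(2b)=1.058301; u=(-2.026080+37.404)/1.058301=33.428992, w=(-2.026080−37.404)/1.058301=-37.257924
k=1: b·v=0.56×(-1.232)=-0.689920; √(2b)=1.058301; u=(-0.689920+(-21.688))/1.058301=-21.145147, w=(-0.689920−(-21.688))/1.058301=19.841321
k=2: b·v=0.56×(-0.397)=-0.222320; √(2b)=1.058301; u=(-0.222320+(-23.945))/1.058301=-22.835971, w=(-0.222320−(-23.945))/1.058301=22.415826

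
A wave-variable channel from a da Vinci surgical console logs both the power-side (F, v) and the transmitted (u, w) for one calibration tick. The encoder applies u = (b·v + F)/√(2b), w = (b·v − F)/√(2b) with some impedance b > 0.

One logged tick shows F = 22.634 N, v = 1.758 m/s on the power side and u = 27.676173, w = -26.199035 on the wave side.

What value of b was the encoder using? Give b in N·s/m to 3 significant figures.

b = 0.353 N·s/m

u + w = 1.477138;  u + w = √(2b)·v, so √(2b) = 1.477138/1.758 = 0.840238.
b = (√(2b))²/2 = 0.706000/2 = 0.353000.
(Check via u − w = 2F/√(2b): u − w = 53.875208, 2F/√(2b) = 53.875226.)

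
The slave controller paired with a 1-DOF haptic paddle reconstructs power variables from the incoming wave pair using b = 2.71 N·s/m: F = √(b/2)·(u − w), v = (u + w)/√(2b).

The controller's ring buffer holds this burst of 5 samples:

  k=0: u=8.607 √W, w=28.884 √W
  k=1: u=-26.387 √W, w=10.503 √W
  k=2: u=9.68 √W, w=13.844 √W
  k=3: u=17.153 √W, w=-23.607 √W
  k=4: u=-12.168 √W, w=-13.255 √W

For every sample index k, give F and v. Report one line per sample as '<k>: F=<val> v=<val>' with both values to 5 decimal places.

k=0: u−w=-20.27700, u+w=37.49100; √(b/2)=1.16404, √(2b)=2.32809; F=1.16404×(-20.277)=-23.60333, v=37.49100/2.32809=16.10376
k=1: u−w=-36.89000, u+w=-15.88400; √(b/2)=1.16404, √(2b)=2.32809; F=1.16404×(-36.89)=-42.94161, v=-15.88400/2.32809=-6.82276
k=2: u−w=-4.16400, u+w=23.52400; √(b/2)=1.16404, √(2b)=2.32809; F=1.16404×(-4.164)=-4.84708, v=23.52400/2.32809=10.10442
k=3: u−w=40.76000, u+w=-6.45400; √(b/2)=1.16404, √(2b)=2.32809; F=1.16404×40.76=47.44646, v=-6.45400/2.32809=-2.77223
k=4: u−w=1.08700, u+w=-25.42300; √(b/2)=1.16404, √(2b)=2.32809; F=1.16404×1.087=1.26532, v=-25.42300/2.32809=-10.92011

0: F=-23.60333 v=16.10376
1: F=-42.94161 v=-6.82276
2: F=-4.84708 v=10.10442
3: F=47.44646 v=-2.77223
4: F=1.26532 v=-10.92011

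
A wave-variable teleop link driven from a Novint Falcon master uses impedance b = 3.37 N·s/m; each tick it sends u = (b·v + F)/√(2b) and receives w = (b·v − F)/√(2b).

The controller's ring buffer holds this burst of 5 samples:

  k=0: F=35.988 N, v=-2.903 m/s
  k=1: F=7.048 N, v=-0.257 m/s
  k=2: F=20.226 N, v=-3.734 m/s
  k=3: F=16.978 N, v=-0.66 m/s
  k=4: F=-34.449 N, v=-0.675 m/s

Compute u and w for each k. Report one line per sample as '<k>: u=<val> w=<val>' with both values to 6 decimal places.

k=0: b·v=3.37×(-2.903)=-9.783110; √(2b)=2.596151; u=(-9.783110+35.988)/2.596151=10.093746, w=(-9.783110−35.988)/2.596151=-17.630373
k=1: b·v=3.37×(-0.257)=-0.866090; √(2b)=2.596151; u=(-0.866090+7.048)/2.596151=2.381183, w=(-0.866090−7.048)/2.596151=-3.048394
k=2: b·v=3.37×(-3.734)=-12.583580; √(2b)=2.596151; u=(-12.583580+20.226)/2.596151=2.943750, w=(-12.583580−20.226)/2.596151=-12.637778
k=3: b·v=3.37×(-0.66)=-2.224200; √(2b)=2.596151; u=(-2.224200+16.978)/2.596151=5.682951, w=(-2.224200−16.978)/2.596151=-7.396411
k=4: b·v=3.37×(-0.675)=-2.274750; √(2b)=2.596151; u=(-2.274750+(-34.449))/2.596151=-14.145460, w=(-2.274750−(-34.449))/2.596151=12.393058

0: u=10.093746 w=-17.630373
1: u=2.381183 w=-3.048394
2: u=2.943750 w=-12.637778
3: u=5.682951 w=-7.396411
4: u=-14.145460 w=12.393058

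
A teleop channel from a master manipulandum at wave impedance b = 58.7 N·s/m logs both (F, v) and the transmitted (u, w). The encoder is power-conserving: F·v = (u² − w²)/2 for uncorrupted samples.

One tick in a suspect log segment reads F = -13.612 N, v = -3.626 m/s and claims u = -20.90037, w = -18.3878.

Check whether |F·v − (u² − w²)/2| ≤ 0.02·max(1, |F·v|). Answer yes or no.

F·v = (-13.612)×(-3.626) = 49.35711 W.
(u² − w²)/2 = (436.82547 − 338.11119)/2 = 49.35714 W.
|Δ| = 0.00003;  2% of max(1, |F·v|) = 0.98714.

yes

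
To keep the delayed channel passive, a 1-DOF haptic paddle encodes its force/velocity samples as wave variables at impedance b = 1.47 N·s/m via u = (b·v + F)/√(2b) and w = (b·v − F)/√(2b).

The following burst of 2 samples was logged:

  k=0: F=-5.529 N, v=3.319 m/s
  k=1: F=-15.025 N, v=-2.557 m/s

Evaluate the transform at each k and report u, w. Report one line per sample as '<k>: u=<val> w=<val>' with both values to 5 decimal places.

0: u=-0.37913 w=6.07003
1: u=-10.95493 w=6.57059

k=0: b·v=1.47×3.319=4.87893; √(2b)=1.71464; u=(4.87893+(-5.529))/1.71464=-0.37913, w=(4.87893−(-5.529))/1.71464=6.07003
k=1: b·v=1.47×(-2.557)=-3.75879; √(2b)=1.71464; u=(-3.75879+(-15.025))/1.71464=-10.95493, w=(-3.75879−(-15.025))/1.71464=6.57059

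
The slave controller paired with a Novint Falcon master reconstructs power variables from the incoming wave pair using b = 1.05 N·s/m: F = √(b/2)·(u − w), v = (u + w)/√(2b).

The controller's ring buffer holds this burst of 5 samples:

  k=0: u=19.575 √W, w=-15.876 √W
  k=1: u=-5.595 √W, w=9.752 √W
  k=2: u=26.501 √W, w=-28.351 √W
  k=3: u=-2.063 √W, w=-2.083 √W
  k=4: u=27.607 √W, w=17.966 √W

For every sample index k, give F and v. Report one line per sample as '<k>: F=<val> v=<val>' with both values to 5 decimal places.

0: F=25.68669 v=2.55255
1: F=-11.11996 v=2.86860
2: F=39.74405 v=-1.27662
3: F=0.01449 v=-2.86101
4: F=6.98557 v=31.44836

k=0: u−w=35.45100, u+w=3.69900; √(b/2)=0.72457, √(2b)=1.44914; F=0.72457×35.451=25.68669, v=3.69900/1.44914=2.55255
k=1: u−w=-15.34700, u+w=4.15700; √(b/2)=0.72457, √(2b)=1.44914; F=0.72457×(-15.347)=-11.11996, v=4.15700/1.44914=2.86860
k=2: u−w=54.85200, u+w=-1.85000; √(b/2)=0.72457, √(2b)=1.44914; F=0.72457×54.852=39.74405, v=-1.85000/1.44914=-1.27662
k=3: u−w=0.02000, u+w=-4.14600; √(b/2)=0.72457, √(2b)=1.44914; F=0.72457×0.02=0.01449, v=-4.14600/1.44914=-2.86101
k=4: u−w=9.64100, u+w=45.57300; √(b/2)=0.72457, √(2b)=1.44914; F=0.72457×9.641=6.98557, v=45.57300/1.44914=31.44836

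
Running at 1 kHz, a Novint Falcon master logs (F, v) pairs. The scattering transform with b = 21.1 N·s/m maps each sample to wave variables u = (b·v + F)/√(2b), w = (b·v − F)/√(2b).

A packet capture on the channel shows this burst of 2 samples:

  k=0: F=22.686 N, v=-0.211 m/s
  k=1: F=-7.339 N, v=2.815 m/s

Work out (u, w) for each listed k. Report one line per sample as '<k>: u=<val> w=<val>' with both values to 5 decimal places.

0: u=2.80688 w=-4.17756
1: u=8.01359 w=10.27308

k=0: b·v=21.1×(-0.211)=-4.45210; √(2b)=6.49615; u=(-4.45210+22.686)/6.49615=2.80688, w=(-4.45210−22.686)/6.49615=-4.17756
k=1: b·v=21.1×2.815=59.39650; √(2b)=6.49615; u=(59.39650+(-7.339))/6.49615=8.01359, w=(59.39650−(-7.339))/6.49615=10.27308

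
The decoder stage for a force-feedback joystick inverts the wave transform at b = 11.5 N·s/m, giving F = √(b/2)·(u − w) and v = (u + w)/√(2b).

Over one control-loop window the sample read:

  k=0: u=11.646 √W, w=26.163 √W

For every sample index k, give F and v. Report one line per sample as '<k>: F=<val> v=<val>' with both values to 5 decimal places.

k=0: u−w=-14.51700, u+w=37.80900; √(b/2)=2.39792, √(2b)=4.79583; F=2.39792×(-14.517)=-34.81054, v=37.80900/4.79583=7.88372

0: F=-34.81054 v=7.88372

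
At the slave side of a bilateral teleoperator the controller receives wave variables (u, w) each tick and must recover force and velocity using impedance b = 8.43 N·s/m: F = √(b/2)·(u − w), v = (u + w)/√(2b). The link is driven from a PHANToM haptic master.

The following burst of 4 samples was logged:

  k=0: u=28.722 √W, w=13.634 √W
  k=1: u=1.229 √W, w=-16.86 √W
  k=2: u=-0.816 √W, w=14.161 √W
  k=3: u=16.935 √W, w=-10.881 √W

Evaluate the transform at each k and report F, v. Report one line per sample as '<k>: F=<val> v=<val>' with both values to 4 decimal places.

0: F=30.9764 v=10.3154
1: F=37.1376 v=-3.8068
2: F=-30.7485 v=3.2500
3: F=57.1075 v=1.4744

k=0: u−w=15.0880, u+w=42.3560; √(b/2)=2.0530, √(2b)=4.1061; F=2.0530×15.088=30.9764, v=42.3560/4.1061=10.3154
k=1: u−w=18.0890, u+w=-15.6310; √(b/2)=2.0530, √(2b)=4.1061; F=2.0530×18.089=37.1376, v=-15.6310/4.1061=-3.8068
k=2: u−w=-14.9770, u+w=13.3450; √(b/2)=2.0530, √(2b)=4.1061; F=2.0530×(-14.977)=-30.7485, v=13.3450/4.1061=3.2500
k=3: u−w=27.8160, u+w=6.0540; √(b/2)=2.0530, √(2b)=4.1061; F=2.0530×27.816=57.1075, v=6.0540/4.1061=1.4744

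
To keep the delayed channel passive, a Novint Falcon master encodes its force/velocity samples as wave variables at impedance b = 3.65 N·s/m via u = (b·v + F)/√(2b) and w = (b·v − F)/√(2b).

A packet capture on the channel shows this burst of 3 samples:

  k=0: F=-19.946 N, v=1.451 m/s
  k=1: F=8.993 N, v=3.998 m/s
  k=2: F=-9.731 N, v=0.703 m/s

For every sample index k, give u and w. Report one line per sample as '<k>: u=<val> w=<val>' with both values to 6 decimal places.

k=0: b·v=3.65×1.451=5.296150; √(2b)=2.701851; u=(5.296150+(-19.946))/2.701851=-5.422153, w=(5.296150−(-19.946))/2.701851=9.342539
k=1: b·v=3.65×3.998=14.592700; √(2b)=2.701851; u=(14.592700+8.993)/2.701851=8.729459, w=(14.592700−8.993)/2.701851=2.072542
k=2: b·v=3.65×0.703=2.565950; √(2b)=2.701851; u=(2.565950+(-9.731))/2.701851=-2.651904, w=(2.565950−(-9.731))/2.701851=4.551305

0: u=-5.422153 w=9.342539
1: u=8.729459 w=2.072542
2: u=-2.651904 w=4.551305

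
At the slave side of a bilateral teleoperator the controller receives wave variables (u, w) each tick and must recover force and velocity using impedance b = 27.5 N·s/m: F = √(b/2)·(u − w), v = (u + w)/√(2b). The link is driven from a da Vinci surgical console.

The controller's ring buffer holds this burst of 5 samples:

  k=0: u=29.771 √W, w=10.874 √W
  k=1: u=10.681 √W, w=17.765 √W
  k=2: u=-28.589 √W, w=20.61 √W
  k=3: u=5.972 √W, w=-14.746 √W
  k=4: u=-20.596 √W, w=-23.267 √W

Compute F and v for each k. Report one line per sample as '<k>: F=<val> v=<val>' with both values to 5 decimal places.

k=0: u−w=18.89700, u+w=40.64500; √(b/2)=3.70810, √(2b)=7.41620; F=3.70810×18.897=70.07195, v=40.64500/7.41620=5.48057
k=1: u−w=-7.08400, u+w=28.44600; √(b/2)=3.70810, √(2b)=7.41620; F=3.70810×(-7.084)=-26.26818, v=28.44600/7.41620=3.83566
k=2: u−w=-49.19900, u+w=-7.97900; √(b/2)=3.70810, √(2b)=7.41620; F=3.70810×(-49.199)=-182.43477, v=-7.97900/7.41620=-1.07589
k=3: u−w=20.71800, u+w=-8.77400; √(b/2)=3.70810, √(2b)=7.41620; F=3.70810×20.718=76.82440, v=-8.77400/7.41620=-1.18309
k=4: u−w=2.67100, u+w=-43.86300; √(b/2)=3.70810, √(2b)=7.41620; F=3.70810×2.671=9.90433, v=-43.86300/7.41620=-5.91449

0: F=70.07195 v=5.48057
1: F=-26.26818 v=3.83566
2: F=-182.43477 v=-1.07589
3: F=76.82440 v=-1.18309
4: F=9.90433 v=-5.91449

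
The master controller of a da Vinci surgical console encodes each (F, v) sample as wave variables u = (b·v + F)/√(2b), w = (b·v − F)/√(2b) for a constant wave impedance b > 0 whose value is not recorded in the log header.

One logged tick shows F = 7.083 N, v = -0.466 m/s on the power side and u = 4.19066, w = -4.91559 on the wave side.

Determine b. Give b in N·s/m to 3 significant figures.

b = 1.21 N·s/m

u + w = -0.72493;  u + w = √(2b)·v, so √(2b) = -0.72493/(-0.466) = 1.55564.
b = (√(2b))²/2 = 2.42003/2 = 1.21001.
(Check via u − w = 2F/√(2b): u − w = 9.10625, 2F/√(2b) = 9.10620.)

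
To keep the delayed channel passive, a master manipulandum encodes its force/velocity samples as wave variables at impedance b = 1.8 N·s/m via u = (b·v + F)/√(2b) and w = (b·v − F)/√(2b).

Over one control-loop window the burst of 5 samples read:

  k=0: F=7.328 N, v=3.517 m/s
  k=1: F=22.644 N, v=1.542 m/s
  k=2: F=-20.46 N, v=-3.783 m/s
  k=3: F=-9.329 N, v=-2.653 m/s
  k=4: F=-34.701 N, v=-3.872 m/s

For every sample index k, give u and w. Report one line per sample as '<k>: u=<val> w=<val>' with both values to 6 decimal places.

k=0: b·v=1.8×3.517=6.330600; √(2b)=1.897367; u=(6.330600+7.328)/1.897367=7.198714, w=(6.330600−7.328)/1.897367=-0.525676
k=1: b·v=1.8×1.542=2.775600; √(2b)=1.897367; u=(2.775600+22.644)/1.897367=13.397306, w=(2.775600−22.644)/1.897367=-10.471566
k=2: b·v=1.8×(-3.783)=-6.809400; √(2b)=1.897367; u=(-6.809400+(-20.46))/1.897367=-14.372236, w=(-6.809400−(-20.46))/1.897367=7.194498
k=3: b·v=1.8×(-2.653)=-4.775400; √(2b)=1.897367; u=(-4.775400+(-9.329))/1.897367=-7.433672, w=(-4.775400−(-9.329))/1.897367=2.399958
k=4: b·v=1.8×(-3.872)=-6.969600; √(2b)=1.897367; u=(-6.969600+(-34.701))/1.897367=-21.962335, w=(-6.969600−(-34.701))/1.897367=14.615731

0: u=7.198714 w=-0.525676
1: u=13.397306 w=-10.471566
2: u=-14.372236 w=7.194498
3: u=-7.433672 w=2.399958
4: u=-21.962335 w=14.615731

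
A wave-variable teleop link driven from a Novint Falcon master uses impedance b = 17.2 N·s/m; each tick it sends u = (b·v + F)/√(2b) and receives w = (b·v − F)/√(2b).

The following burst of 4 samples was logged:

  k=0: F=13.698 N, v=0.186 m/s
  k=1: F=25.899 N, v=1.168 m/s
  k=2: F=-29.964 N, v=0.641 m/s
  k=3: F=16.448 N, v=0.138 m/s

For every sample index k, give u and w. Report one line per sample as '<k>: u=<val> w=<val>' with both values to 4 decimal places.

0: u=2.8809 w=-1.7900
1: u=7.8410 w=-0.9905
2: u=-3.2290 w=6.9886
3: u=3.2091 w=-2.3997

k=0: b·v=17.2×0.186=3.1992; √(2b)=5.8652; u=(3.1992+13.698)/5.8652=2.8809, w=(3.1992−13.698)/5.8652=-1.7900
k=1: b·v=17.2×1.168=20.0896; √(2b)=5.8652; u=(20.0896+25.899)/5.8652=7.8410, w=(20.0896−25.899)/5.8652=-0.9905
k=2: b·v=17.2×0.641=11.0252; √(2b)=5.8652; u=(11.0252+(-29.964))/5.8652=-3.2290, w=(11.0252−(-29.964))/5.8652=6.9886
k=3: b·v=17.2×0.138=2.3736; √(2b)=5.8652; u=(2.3736+16.448)/5.8652=3.2091, w=(2.3736−16.448)/5.8652=-2.3997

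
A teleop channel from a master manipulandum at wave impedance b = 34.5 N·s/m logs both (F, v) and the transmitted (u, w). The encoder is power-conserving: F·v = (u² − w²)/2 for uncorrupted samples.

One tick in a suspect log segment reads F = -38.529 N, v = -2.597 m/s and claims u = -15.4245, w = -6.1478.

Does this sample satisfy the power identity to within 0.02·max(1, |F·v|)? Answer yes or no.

F·v = (-38.529)×(-2.597) = 100.0598 W.
(u² − w²)/2 = (237.9152 − 37.7954)/2 = 100.0599 W.
|Δ| = 0.0001;  2% of max(1, |F·v|) = 2.0012.

yes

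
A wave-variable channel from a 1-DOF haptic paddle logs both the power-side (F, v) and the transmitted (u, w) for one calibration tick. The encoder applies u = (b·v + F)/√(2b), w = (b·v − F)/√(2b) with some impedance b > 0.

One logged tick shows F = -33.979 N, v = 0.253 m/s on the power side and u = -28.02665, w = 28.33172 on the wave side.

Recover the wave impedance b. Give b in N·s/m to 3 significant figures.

u + w = 0.30507;  u + w = √(2b)·v, so √(2b) = 0.30507/0.253 = 1.20581.
b = (√(2b))²/2 = 1.45398/2 = 0.72699.
(Check via u − w = 2F/√(2b): u − w = -56.35837, 2F/√(2b) = -56.35878.)

b = 0.727 N·s/m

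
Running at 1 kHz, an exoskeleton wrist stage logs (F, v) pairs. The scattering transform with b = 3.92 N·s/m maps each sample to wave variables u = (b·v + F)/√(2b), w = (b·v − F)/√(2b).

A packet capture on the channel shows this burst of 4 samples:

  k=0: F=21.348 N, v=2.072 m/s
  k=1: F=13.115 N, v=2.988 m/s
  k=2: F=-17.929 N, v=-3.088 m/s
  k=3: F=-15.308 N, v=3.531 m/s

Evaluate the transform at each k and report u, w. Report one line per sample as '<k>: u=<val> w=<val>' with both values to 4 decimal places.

k=0: b·v=3.92×2.072=8.1222; √(2b)=2.8000; u=(8.1222+21.348)/2.8000=10.5251, w=(8.1222−21.348)/2.8000=-4.7235
k=1: b·v=3.92×2.988=11.7130; √(2b)=2.8000; u=(11.7130+13.115)/2.8000=8.8671, w=(11.7130−13.115)/2.8000=-0.5007
k=2: b·v=3.92×(-3.088)=-12.1050; √(2b)=2.8000; u=(-12.1050+(-17.929))/2.8000=-10.7264, w=(-12.1050−(-17.929))/2.8000=2.0800
k=3: b·v=3.92×3.531=13.8415; √(2b)=2.8000; u=(13.8415+(-15.308))/2.8000=-0.5237, w=(13.8415−(-15.308))/2.8000=10.4105

0: u=10.5251 w=-4.7235
1: u=8.8671 w=-0.5007
2: u=-10.7264 w=2.0800
3: u=-0.5237 w=10.4105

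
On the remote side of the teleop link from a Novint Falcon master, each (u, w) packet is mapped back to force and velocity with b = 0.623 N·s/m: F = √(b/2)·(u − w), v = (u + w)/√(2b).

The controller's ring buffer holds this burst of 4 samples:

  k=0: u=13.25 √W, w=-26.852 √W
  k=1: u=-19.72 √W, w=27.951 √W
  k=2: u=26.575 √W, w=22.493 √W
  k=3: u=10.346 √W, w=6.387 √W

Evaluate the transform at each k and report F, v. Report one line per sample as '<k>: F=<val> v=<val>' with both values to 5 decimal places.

0: F=22.38180 v=-12.18551
1: F=-26.60623 v=7.37384
2: F=2.27825 v=43.95814
3: F=2.20960 v=14.99045

k=0: u−w=40.10200, u+w=-13.60200; √(b/2)=0.55812, √(2b)=1.11624; F=0.55812×40.102=22.38180, v=-13.60200/1.11624=-12.18551
k=1: u−w=-47.67100, u+w=8.23100; √(b/2)=0.55812, √(2b)=1.11624; F=0.55812×(-47.671)=-26.60623, v=8.23100/1.11624=7.37384
k=2: u−w=4.08200, u+w=49.06800; √(b/2)=0.55812, √(2b)=1.11624; F=0.55812×4.082=2.27825, v=49.06800/1.11624=43.95814
k=3: u−w=3.95900, u+w=16.73300; √(b/2)=0.55812, √(2b)=1.11624; F=0.55812×3.959=2.20960, v=16.73300/1.11624=14.99045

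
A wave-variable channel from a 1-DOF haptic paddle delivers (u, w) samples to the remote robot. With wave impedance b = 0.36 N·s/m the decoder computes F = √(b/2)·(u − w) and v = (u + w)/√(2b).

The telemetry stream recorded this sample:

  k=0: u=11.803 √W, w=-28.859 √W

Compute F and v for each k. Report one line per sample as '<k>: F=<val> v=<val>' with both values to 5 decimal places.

0: F=17.25143 v=-20.10069

k=0: u−w=40.66200, u+w=-17.05600; √(b/2)=0.42426, √(2b)=0.84853; F=0.42426×40.662=17.25143, v=-17.05600/0.84853=-20.10069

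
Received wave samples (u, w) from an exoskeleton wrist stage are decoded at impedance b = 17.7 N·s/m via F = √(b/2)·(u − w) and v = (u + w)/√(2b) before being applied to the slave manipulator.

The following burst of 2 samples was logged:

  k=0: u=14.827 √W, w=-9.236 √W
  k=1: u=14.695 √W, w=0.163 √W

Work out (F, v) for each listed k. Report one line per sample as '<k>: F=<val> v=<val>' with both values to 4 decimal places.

k=0: u−w=24.0630, u+w=5.5910; √(b/2)=2.9749, √(2b)=5.9498; F=2.9749×24.063=71.5849, v=5.5910/5.9498=0.9397
k=1: u−w=14.5320, u+w=14.8580; √(b/2)=2.9749, √(2b)=5.9498; F=2.9749×14.532=43.2312, v=14.8580/5.9498=2.4972

0: F=71.5849 v=0.9397
1: F=43.2312 v=2.4972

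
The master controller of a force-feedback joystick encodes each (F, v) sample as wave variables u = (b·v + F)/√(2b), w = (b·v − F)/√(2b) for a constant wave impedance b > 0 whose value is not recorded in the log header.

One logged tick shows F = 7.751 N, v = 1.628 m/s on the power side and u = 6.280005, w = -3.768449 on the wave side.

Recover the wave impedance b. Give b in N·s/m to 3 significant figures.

b = 1.19 N·s/m

u + w = 2.511556;  u + w = √(2b)·v, so √(2b) = 2.511556/1.628 = 1.542725.
b = (√(2b))²/2 = 2.380000/2 = 1.190000.
(Check via u − w = 2F/√(2b): u − w = 10.048454, 2F/√(2b) = 10.048454.)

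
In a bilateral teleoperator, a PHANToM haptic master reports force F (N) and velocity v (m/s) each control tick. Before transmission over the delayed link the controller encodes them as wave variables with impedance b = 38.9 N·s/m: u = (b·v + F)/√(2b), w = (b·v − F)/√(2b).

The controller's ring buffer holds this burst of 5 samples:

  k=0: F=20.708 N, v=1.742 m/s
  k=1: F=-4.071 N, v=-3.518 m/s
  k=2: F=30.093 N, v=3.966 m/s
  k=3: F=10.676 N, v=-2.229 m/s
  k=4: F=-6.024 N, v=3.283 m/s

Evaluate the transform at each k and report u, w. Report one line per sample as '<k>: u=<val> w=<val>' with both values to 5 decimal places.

0: u=10.03033 w=5.33486
1: u=-15.97668 w=-15.05360
2: u=20.90265 w=14.07918
3: u=-8.62000 w=-11.04074
4: u=13.79578 w=15.16170

k=0: b·v=38.9×1.742=67.76380; √(2b)=8.82043; u=(67.76380+20.708)/8.82043=10.03033, w=(67.76380−20.708)/8.82043=5.33486
k=1: b·v=38.9×(-3.518)=-136.85020; √(2b)=8.82043; u=(-136.85020+(-4.071))/8.82043=-15.97668, w=(-136.85020−(-4.071))/8.82043=-15.05360
k=2: b·v=38.9×3.966=154.27740; √(2b)=8.82043; u=(154.27740+30.093)/8.82043=20.90265, w=(154.27740−30.093)/8.82043=14.07918
k=3: b·v=38.9×(-2.229)=-86.70810; √(2b)=8.82043; u=(-86.70810+10.676)/8.82043=-8.62000, w=(-86.70810−10.676)/8.82043=-11.04074
k=4: b·v=38.9×3.283=127.70870; √(2b)=8.82043; u=(127.70870+(-6.024))/8.82043=13.79578, w=(127.70870−(-6.024))/8.82043=15.16170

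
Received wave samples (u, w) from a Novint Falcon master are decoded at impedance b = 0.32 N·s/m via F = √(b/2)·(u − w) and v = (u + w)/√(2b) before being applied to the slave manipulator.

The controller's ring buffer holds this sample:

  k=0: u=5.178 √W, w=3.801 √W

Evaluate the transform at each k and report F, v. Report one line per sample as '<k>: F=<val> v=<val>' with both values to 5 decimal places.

k=0: u−w=1.37700, u+w=8.97900; √(b/2)=0.40000, √(2b)=0.80000; F=0.40000×1.377=0.55080, v=8.97900/0.80000=11.22375

0: F=0.55080 v=11.22375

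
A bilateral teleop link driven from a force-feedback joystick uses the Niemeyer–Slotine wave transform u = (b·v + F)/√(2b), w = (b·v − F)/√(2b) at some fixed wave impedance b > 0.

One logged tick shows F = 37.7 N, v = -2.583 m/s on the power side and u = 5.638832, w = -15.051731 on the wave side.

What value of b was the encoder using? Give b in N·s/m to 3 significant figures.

u + w = -9.412899;  u + w = √(2b)·v, so √(2b) = -9.412899/(-2.583) = 3.644173.
b = (√(2b))²/2 = 13.279997/2 = 6.639999.
(Check via u − w = 2F/√(2b): u − w = 20.690563, 2F/√(2b) = 20.690565.)

b = 6.64 N·s/m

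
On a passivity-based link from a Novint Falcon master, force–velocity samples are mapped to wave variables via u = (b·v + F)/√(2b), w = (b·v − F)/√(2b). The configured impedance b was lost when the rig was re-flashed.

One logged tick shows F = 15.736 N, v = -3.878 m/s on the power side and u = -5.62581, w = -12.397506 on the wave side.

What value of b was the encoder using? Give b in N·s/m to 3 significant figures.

u + w = -18.023316;  u + w = √(2b)·v, so √(2b) = -18.023316/(-3.878) = 4.647580.
b = (√(2b))²/2 = 21.600002/2 = 10.800001.
(Check via u − w = 2F/√(2b): u − w = 6.771696, 2F/√(2b) = 6.771696.)

b = 10.8 N·s/m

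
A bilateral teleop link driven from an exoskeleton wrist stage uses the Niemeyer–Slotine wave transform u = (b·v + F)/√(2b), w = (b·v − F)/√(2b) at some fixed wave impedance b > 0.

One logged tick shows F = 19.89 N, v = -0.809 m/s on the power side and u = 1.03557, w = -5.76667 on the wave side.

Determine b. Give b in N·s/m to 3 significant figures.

b = 17.1 N·s/m

u + w = -4.7311;  u + w = √(2b)·v, so √(2b) = -4.7311/(-0.809) = 5.8481.
b = (√(2b))²/2 = 34.2001/2 = 17.1000.
(Check via u − w = 2F/√(2b): u − w = 6.8022, 2F/√(2b) = 6.8022.)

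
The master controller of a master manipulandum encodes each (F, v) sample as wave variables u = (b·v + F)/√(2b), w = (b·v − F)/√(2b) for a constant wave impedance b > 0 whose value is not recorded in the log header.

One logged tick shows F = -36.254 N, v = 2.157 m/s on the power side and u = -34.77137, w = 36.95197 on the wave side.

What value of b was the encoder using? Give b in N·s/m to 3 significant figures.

u + w = 2.1806;  u + w = √(2b)·v, so √(2b) = 2.1806/2.157 = 1.0109.
b = (√(2b))²/2 = 1.0220/2 = 0.5110.
(Check via u − w = 2F/√(2b): u − w = -71.7233, 2F/√(2b) = -71.7233.)

b = 0.511 N·s/m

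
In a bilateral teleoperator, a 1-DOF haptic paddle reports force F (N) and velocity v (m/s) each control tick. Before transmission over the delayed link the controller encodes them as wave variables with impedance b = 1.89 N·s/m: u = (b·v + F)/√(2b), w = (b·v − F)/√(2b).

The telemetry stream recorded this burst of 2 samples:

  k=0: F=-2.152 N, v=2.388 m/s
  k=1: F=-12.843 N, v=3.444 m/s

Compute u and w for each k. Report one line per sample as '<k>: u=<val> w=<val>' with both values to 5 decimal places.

k=0: b·v=1.89×2.388=4.51332; √(2b)=1.94422; u=(4.51332+(-2.152))/1.94422=1.21453, w=(4.51332−(-2.152))/1.94422=3.42827
k=1: b·v=1.89×3.444=6.50916; √(2b)=1.94422; u=(6.50916+(-12.843))/1.94422=-3.25778, w=(6.50916−(-12.843))/1.94422=9.95368

0: u=1.21453 w=3.42827
1: u=-3.25778 w=9.95368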